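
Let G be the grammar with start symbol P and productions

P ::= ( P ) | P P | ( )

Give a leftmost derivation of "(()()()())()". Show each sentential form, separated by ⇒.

P ⇒ PP ⇒ (P)P ⇒ (PP)P ⇒ (PPP)P ⇒ (PPPP)P ⇒ (()PPP)P ⇒ (()()PP)P ⇒ (()()()P)P ⇒ (()()()())P ⇒ (()()()())()

P ⇒ PP   [P ::= P P]
PP ⇒ (P)P   [P ::= ( P )]
(P)P ⇒ (PP)P   [P ::= P P]
(PP)P ⇒ (PPP)P   [P ::= P P]
(PPP)P ⇒ (PPPP)P   [P ::= P P]
(PPPP)P ⇒ (()PPP)P   [P ::= ( )]
(()PPP)P ⇒ (()()PP)P   [P ::= ( )]
(()()PP)P ⇒ (()()()P)P   [P ::= ( )]
(()()()P)P ⇒ (()()()())P   [P ::= ( )]
(()()()())P ⇒ (()()()())()   [P ::= ( )]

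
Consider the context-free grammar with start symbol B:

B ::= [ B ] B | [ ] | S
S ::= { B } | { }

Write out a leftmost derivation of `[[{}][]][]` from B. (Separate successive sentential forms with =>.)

B => [B]B   [B ::= [ B ] B]
[B]B => [[B]B]B   [B ::= [ B ] B]
[[B]B]B => [[S]B]B   [B ::= S]
[[S]B]B => [[{}]B]B   [S ::= { }]
[[{}]B]B => [[{}][]]B   [B ::= [ ]]
[[{}][]]B => [[{}][]][]   [B ::= [ ]]

B => [B]B => [[B]B]B => [[S]B]B => [[{}]B]B => [[{}][]]B => [[{}][]][]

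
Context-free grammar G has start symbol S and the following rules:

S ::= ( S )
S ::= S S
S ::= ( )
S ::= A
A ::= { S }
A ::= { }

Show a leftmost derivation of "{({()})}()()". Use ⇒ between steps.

S⇒SS⇒SSS⇒ASS⇒{S}SS⇒{(S)}SS⇒{(A)}SS⇒{({S})}SS⇒{({()})}SS⇒{({()})}()S⇒{({()})}()()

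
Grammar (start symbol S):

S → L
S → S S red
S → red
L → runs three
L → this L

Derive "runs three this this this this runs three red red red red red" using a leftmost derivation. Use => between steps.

S => S S red => S S red S red => S S red S red S red => L S red S red S red => runs three S red S red S red => runs three L red S red S red => runs three this L red S red S red => runs three this this L red S red S red => runs three this this this L red S red S red => runs three this this this this L red S red S red => runs three this this this this runs three red S red S red => runs three this this this this runs three red red red S red => runs three this this this this runs three red red red red red

S => S S red   [S → S S red]
S S red => S S red S red   [S → S S red]
S S red S red => S S red S red S red   [S → S S red]
S S red S red S red => L S red S red S red   [S → L]
L S red S red S red => runs three S red S red S red   [L → runs three]
runs three S red S red S red => runs three L red S red S red   [S → L]
runs three L red S red S red => runs three this L red S red S red   [L → this L]
runs three this L red S red S red => runs three this this L red S red S red   [L → this L]
runs three this this L red S red S red => runs three this this this L red S red S red   [L → this L]
runs three this this this L red S red S red => runs three this this this this L red S red S red   [L → this L]
runs three this this this this L red S red S red => runs three this this this this runs three red S red S red   [L → runs three]
runs three this this this this runs three red S red S red => runs three this this this this runs three red red red S red   [S → red]
runs three this this this this runs three red red red S red => runs three this this this this runs three red red red red red   [S → red]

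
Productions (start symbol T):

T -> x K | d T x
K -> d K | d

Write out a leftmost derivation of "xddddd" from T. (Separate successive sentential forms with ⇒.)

T ⇒ xK ⇒ xdK ⇒ xddK ⇒ xdddK ⇒ xddddK ⇒ xddddd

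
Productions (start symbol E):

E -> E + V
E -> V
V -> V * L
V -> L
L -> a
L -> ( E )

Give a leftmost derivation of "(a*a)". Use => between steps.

E => V   [E -> V]
V => L   [V -> L]
L => (E)   [L -> ( E )]
(E) => (V)   [E -> V]
(V) => (V*L)   [V -> V * L]
(V*L) => (L*L)   [V -> L]
(L*L) => (a*L)   [L -> a]
(a*L) => (a*a)   [L -> a]

E => V => L => (E) => (V) => (V*L) => (L*L) => (a*L) => (a*a)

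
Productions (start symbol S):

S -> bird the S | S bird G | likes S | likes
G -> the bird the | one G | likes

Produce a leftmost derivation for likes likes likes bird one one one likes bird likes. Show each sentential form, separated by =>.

S => S bird G => likes S bird G => likes S bird G bird G => likes likes S bird G bird G => likes likes likes bird G bird G => likes likes likes bird one G bird G => likes likes likes bird one one G bird G => likes likes likes bird one one one G bird G => likes likes likes bird one one one likes bird G => likes likes likes bird one one one likes bird likes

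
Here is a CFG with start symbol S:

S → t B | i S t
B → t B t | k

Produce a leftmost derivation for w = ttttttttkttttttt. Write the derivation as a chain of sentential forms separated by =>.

S => tB => ttBt => tttBtt => ttttBttt => tttttBtttt => ttttttBttttt => tttttttBtttttt => ttttttttBttttttt => ttttttttkttttttt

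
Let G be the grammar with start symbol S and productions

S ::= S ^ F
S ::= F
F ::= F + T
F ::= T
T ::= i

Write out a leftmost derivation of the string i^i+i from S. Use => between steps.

S => S^F   [S ::= S ^ F]
S^F => F^F   [S ::= F]
F^F => T^F   [F ::= T]
T^F => i^F   [T ::= i]
i^F => i^F+T   [F ::= F + T]
i^F+T => i^T+T   [F ::= T]
i^T+T => i^i+T   [T ::= i]
i^i+T => i^i+i   [T ::= i]

S=>S^F=>F^F=>T^F=>i^F=>i^F+T=>i^T+T=>i^i+T=>i^i+i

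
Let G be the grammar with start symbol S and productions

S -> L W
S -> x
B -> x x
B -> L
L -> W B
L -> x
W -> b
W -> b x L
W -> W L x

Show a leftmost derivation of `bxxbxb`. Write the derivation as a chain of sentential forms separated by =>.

S => LW   [S -> L W]
LW => WBW   [L -> W B]
WBW => bxLBW   [W -> b x L]
bxLBW => bxxBW   [L -> x]
bxxBW => bxxLW   [B -> L]
bxxLW => bxxWBW   [L -> W B]
bxxWBW => bxxbBW   [W -> b]
bxxbBW => bxxbLW   [B -> L]
bxxbLW => bxxbxW   [L -> x]
bxxbxW => bxxbxb   [W -> b]

S=>LW=>WBW=>bxLBW=>bxxBW=>bxxLW=>bxxWBW=>bxxbBW=>bxxbLW=>bxxbxW=>bxxbxb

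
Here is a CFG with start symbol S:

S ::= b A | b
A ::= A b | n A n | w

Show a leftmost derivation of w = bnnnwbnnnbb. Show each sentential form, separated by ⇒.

S ⇒ bA ⇒ bAb ⇒ bAbb ⇒ bnAnbb ⇒ bnnAnnbb ⇒ bnnnAnnnbb ⇒ bnnnAbnnnbb ⇒ bnnnwbnnnbb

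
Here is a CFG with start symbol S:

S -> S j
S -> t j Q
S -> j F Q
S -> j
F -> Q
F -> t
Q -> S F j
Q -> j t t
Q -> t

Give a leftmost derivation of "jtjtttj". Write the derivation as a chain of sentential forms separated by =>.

S => jFQ => jtQ => jtSFj => jtjFQFj => jtjtQFj => jtjttFj => jtjttQj => jtjtttj

S => jFQ   [S -> j F Q]
jFQ => jtQ   [F -> t]
jtQ => jtSFj   [Q -> S F j]
jtSFj => jtjFQFj   [S -> j F Q]
jtjFQFj => jtjtQFj   [F -> t]
jtjtQFj => jtjttFj   [Q -> t]
jtjttFj => jtjttQj   [F -> Q]
jtjttQj => jtjtttj   [Q -> t]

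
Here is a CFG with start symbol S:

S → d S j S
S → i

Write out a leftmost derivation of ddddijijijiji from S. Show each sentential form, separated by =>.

S=>dSjS=>ddSjSjS=>dddSjSjSjS=>ddddSjSjSjSjS=>ddddijSjSjSjS=>ddddijijSjSjS=>ddddijijijSjS=>ddddijijijijS=>ddddijijijiji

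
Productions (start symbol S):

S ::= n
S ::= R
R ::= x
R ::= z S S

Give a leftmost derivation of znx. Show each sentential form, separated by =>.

S=>R=>zSS=>znS=>znR=>znx

S => R   [S ::= R]
R => zSS   [R ::= z S S]
zSS => znS   [S ::= n]
znS => znR   [S ::= R]
znR => znx   [R ::= x]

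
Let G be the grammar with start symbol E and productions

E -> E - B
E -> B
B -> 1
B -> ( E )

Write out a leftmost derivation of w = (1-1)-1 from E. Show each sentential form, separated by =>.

E => E-B   [E -> E - B]
E-B => B-B   [E -> B]
B-B => (E)-B   [B -> ( E )]
(E)-B => (E-B)-B   [E -> E - B]
(E-B)-B => (B-B)-B   [E -> B]
(B-B)-B => (1-B)-B   [B -> 1]
(1-B)-B => (1-1)-B   [B -> 1]
(1-1)-B => (1-1)-1   [B -> 1]

E=>E-B=>B-B=>(E)-B=>(E-B)-B=>(B-B)-B=>(1-B)-B=>(1-1)-B=>(1-1)-1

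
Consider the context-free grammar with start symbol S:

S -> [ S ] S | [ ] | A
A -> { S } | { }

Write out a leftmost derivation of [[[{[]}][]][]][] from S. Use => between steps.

S => [S]S => [[S]S]S => [[[S]S]S]S => [[[A]S]S]S => [[[{S}]S]S]S => [[[{[]}]S]S]S => [[[{[]}][]]S]S => [[[{[]}][]][]]S => [[[{[]}][]][]][]

S => [S]S   [S -> [ S ] S]
[S]S => [[S]S]S   [S -> [ S ] S]
[[S]S]S => [[[S]S]S]S   [S -> [ S ] S]
[[[S]S]S]S => [[[A]S]S]S   [S -> A]
[[[A]S]S]S => [[[{S}]S]S]S   [A -> { S }]
[[[{S}]S]S]S => [[[{[]}]S]S]S   [S -> [ ]]
[[[{[]}]S]S]S => [[[{[]}][]]S]S   [S -> [ ]]
[[[{[]}][]]S]S => [[[{[]}][]][]]S   [S -> [ ]]
[[[{[]}][]][]]S => [[[{[]}][]][]][]   [S -> [ ]]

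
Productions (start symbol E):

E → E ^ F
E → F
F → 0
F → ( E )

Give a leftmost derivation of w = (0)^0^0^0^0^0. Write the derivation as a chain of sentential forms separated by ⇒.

E ⇒ E^F   [E → E ^ F]
E^F ⇒ E^F^F   [E → E ^ F]
E^F^F ⇒ E^F^F^F   [E → E ^ F]
E^F^F^F ⇒ E^F^F^F^F   [E → E ^ F]
E^F^F^F^F ⇒ E^F^F^F^F^F   [E → E ^ F]
E^F^F^F^F^F ⇒ F^F^F^F^F^F   [E → F]
F^F^F^F^F^F ⇒ (E)^F^F^F^F^F   [F → ( E )]
(E)^F^F^F^F^F ⇒ (F)^F^F^F^F^F   [E → F]
(F)^F^F^F^F^F ⇒ (0)^F^F^F^F^F   [F → 0]
(0)^F^F^F^F^F ⇒ (0)^0^F^F^F^F   [F → 0]
(0)^0^F^F^F^F ⇒ (0)^0^0^F^F^F   [F → 0]
(0)^0^0^F^F^F ⇒ (0)^0^0^0^F^F   [F → 0]
(0)^0^0^0^F^F ⇒ (0)^0^0^0^0^F   [F → 0]
(0)^0^0^0^0^F ⇒ (0)^0^0^0^0^0   [F → 0]

E ⇒ E^F ⇒ E^F^F ⇒ E^F^F^F ⇒ E^F^F^F^F ⇒ E^F^F^F^F^F ⇒ F^F^F^F^F^F ⇒ (E)^F^F^F^F^F ⇒ (F)^F^F^F^F^F ⇒ (0)^F^F^F^F^F ⇒ (0)^0^F^F^F^F ⇒ (0)^0^0^F^F^F ⇒ (0)^0^0^0^F^F ⇒ (0)^0^0^0^0^F ⇒ (0)^0^0^0^0^0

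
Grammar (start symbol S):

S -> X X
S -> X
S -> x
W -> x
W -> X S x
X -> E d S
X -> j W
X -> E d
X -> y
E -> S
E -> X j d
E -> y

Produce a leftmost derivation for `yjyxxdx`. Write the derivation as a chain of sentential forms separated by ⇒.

S ⇒ X ⇒ EdS ⇒ SdS ⇒ XXdS ⇒ yXdS ⇒ yjWdS ⇒ yjXSxdS ⇒ yjySxdS ⇒ yjyxxdS ⇒ yjyxxdx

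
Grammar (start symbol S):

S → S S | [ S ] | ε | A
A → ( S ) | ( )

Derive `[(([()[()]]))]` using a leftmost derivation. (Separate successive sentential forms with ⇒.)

S ⇒ [S]   [S → [ S ]]
[S] ⇒ [A]   [S → A]
[A] ⇒ [(S)]   [A → ( S )]
[(S)] ⇒ [(A)]   [S → A]
[(A)] ⇒ [((S))]   [A → ( S )]
[((S))] ⇒ [(([S]))]   [S → [ S ]]
[(([S]))] ⇒ [(([SS]))]   [S → S S]
[(([SS]))] ⇒ [(([AS]))]   [S → A]
[(([AS]))] ⇒ [(([()S]))]   [A → ( )]
[(([()S]))] ⇒ [(([()[S]]))]   [S → [ S ]]
[(([()[S]]))] ⇒ [(([()[A]]))]   [S → A]
[(([()[A]]))] ⇒ [(([()[()]]))]   [A → ( )]

S⇒[S]⇒[A]⇒[(S)]⇒[(A)]⇒[((S))]⇒[(([S]))]⇒[(([SS]))]⇒[(([AS]))]⇒[(([()S]))]⇒[(([()[S]]))]⇒[(([()[A]]))]⇒[(([()[()]]))]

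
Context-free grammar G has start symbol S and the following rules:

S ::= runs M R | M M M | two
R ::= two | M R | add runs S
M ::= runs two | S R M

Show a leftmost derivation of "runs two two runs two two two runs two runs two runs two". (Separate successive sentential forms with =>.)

S => M M M => S R M M M => runs M R R M M M => runs S R M R R M M M => runs two R M R R M M M => runs two two M R R M M M => runs two two runs two R R M M M => runs two two runs two two R M M M => runs two two runs two two two M M M => runs two two runs two two two runs two M M => runs two two runs two two two runs two runs two M => runs two two runs two two two runs two runs two runs two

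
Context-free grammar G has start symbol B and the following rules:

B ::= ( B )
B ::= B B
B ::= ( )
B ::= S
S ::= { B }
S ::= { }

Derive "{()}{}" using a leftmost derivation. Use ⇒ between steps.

B ⇒ BB   [B ::= B B]
BB ⇒ SB   [B ::= S]
SB ⇒ {B}B   [S ::= { B }]
{B}B ⇒ {()}B   [B ::= ( )]
{()}B ⇒ {()}S   [B ::= S]
{()}S ⇒ {()}{}   [S ::= { }]

B ⇒ BB ⇒ SB ⇒ {B}B ⇒ {()}B ⇒ {()}S ⇒ {()}{}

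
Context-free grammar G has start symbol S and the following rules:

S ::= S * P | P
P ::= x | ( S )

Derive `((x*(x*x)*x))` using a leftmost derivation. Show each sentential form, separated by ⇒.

S ⇒ P ⇒ (S) ⇒ (P) ⇒ ((S)) ⇒ ((S*P)) ⇒ ((S*P*P)) ⇒ ((P*P*P)) ⇒ ((x*P*P)) ⇒ ((x*(S)*P)) ⇒ ((x*(S*P)*P)) ⇒ ((x*(P*P)*P)) ⇒ ((x*(x*P)*P)) ⇒ ((x*(x*x)*P)) ⇒ ((x*(x*x)*x))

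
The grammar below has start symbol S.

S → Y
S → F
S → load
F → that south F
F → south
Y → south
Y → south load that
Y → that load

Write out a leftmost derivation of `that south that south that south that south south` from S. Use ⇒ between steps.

S ⇒ F ⇒ that south F ⇒ that south that south F ⇒ that south that south that south F ⇒ that south that south that south that south F ⇒ that south that south that south that south south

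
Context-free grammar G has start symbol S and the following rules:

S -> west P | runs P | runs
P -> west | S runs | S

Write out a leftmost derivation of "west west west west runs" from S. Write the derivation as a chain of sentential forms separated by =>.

S => west P => west S => west west P => west west S runs => west west west P runs => west west west west runs

S => west P   [S -> west P]
west P => west S   [P -> S]
west S => west west P   [S -> west P]
west west P => west west S runs   [P -> S runs]
west west S runs => west west west P runs   [S -> west P]
west west west P runs => west west west west runs   [P -> west]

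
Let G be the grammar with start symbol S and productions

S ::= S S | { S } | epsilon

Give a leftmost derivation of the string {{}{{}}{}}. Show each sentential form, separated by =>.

S => SS => {S}S => {SS}S => {SSS}S => {SSSS}S => {{S}SSS}S => {{}SSS}S => {{}{S}SS}S => {{}{{S}}SS}S => {{}{{}}SS}S => {{}{{}}{S}S}S => {{}{{}}{}S}S => {{}{{}}{}}S => {{}{{}}{}}

S => SS   [S ::= S S]
SS => {S}S   [S ::= { S }]
{S}S => {SS}S   [S ::= S S]
{SS}S => {SSS}S   [S ::= S S]
{SSS}S => {SSSS}S   [S ::= S S]
{SSSS}S => {{S}SSS}S   [S ::= { S }]
{{S}SSS}S => {{}SSS}S   [S ::= epsilon]
{{}SSS}S => {{}{S}SS}S   [S ::= { S }]
{{}{S}SS}S => {{}{{S}}SS}S   [S ::= { S }]
{{}{{S}}SS}S => {{}{{}}SS}S   [S ::= epsilon]
{{}{{}}SS}S => {{}{{}}{S}S}S   [S ::= { S }]
{{}{{}}{S}S}S => {{}{{}}{}S}S   [S ::= epsilon]
{{}{{}}{}S}S => {{}{{}}{}}S   [S ::= epsilon]
{{}{{}}{}}S => {{}{{}}{}}   [S ::= epsilon]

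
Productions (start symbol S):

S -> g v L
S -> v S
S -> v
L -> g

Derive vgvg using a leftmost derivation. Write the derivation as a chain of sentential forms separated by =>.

S => vS   [S -> v S]
vS => vgvL   [S -> g v L]
vgvL => vgvg   [L -> g]

S => vS => vgvL => vgvg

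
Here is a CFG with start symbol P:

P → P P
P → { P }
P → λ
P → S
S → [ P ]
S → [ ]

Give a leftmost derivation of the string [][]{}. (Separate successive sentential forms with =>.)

P => PP => SP => []P => []PP => []PPP => []PPPP => []SPPP => [][]PPP => [][]PP => [][]{P}P => [][]{}P => [][]{}

P => PP   [P → P P]
PP => SP   [P → S]
SP => []P   [S → [ ]]
[]P => []PP   [P → P P]
[]PP => []PPP   [P → P P]
[]PPP => []PPPP   [P → P P]
[]PPPP => []SPPP   [P → S]
[]SPPP => [][]PPP   [S → [ ]]
[][]PPP => [][]PP   [P → λ]
[][]PP => [][]{P}P   [P → { P }]
[][]{P}P => [][]{}P   [P → λ]
[][]{}P => [][]{}   [P → λ]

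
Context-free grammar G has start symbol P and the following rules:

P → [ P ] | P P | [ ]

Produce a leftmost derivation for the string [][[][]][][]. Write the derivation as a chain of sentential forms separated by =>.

P => PP   [P → P P]
PP => []P   [P → [ ]]
[]P => []PP   [P → P P]
[]PP => []PPP   [P → P P]
[]PPP => [][P]PP   [P → [ P ]]
[][P]PP => [][PP]PP   [P → P P]
[][PP]PP => [][[]P]PP   [P → [ ]]
[][[]P]PP => [][[][]]PP   [P → [ ]]
[][[][]]PP => [][[][]][]P   [P → [ ]]
[][[][]][]P => [][[][]][][]   [P → [ ]]

P => PP => []P => []PP => []PPP => [][P]PP => [][PP]PP => [][[]P]PP => [][[][]]PP => [][[][]][]P => [][[][]][][]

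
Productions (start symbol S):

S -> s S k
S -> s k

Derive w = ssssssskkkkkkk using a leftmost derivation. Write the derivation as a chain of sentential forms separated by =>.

S => sSk   [S -> s S k]
sSk => ssSkk   [S -> s S k]
ssSkk => sssSkkk   [S -> s S k]
sssSkkk => ssssSkkkk   [S -> s S k]
ssssSkkkk => sssssSkkkkk   [S -> s S k]
sssssSkkkkk => ssssssSkkkkkk   [S -> s S k]
ssssssSkkkkkk => ssssssskkkkkkk   [S -> s k]

S => sSk => ssSkk => sssSkkk => ssssSkkkk => sssssSkkkkk => ssssssSkkkkkk => ssssssskkkkkkk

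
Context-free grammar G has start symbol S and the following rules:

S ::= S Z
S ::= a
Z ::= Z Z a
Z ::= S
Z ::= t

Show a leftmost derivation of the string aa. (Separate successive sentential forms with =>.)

S=>SZ=>aZ=>aS=>aa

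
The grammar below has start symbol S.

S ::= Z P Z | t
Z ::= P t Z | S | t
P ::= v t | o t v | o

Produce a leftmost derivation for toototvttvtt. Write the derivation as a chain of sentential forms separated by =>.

S=>ZPZ=>tPZ=>toZ=>toS=>toZPZ=>toPtZPZ=>tootZPZ=>tootPtZPZ=>toototvtZPZ=>toototvttPZ=>toototvttvtZ=>toototvttvtt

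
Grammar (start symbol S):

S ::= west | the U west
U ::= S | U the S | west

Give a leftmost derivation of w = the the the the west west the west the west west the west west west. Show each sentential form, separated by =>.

S => the U west => the S west => the the U west west => the the U the S west west => the the S the S west west => the the the U west the S west west => the the the U the S west the S west west => the the the U the S the S west the S west west => the the the S the S the S west the S west west => the the the the U west the S the S west the S west west => the the the the west west the S the S west the S west west => the the the the west west the west the S west the S west west => the the the the west west the west the west west the S west west => the the the the west west the west the west west the west west west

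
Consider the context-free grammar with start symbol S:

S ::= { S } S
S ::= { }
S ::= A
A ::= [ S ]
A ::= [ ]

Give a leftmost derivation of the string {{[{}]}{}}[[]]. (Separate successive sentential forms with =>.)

S=>{S}S=>{{S}S}S=>{{A}S}S=>{{[S]}S}S=>{{[{}]}S}S=>{{[{}]}{}}S=>{{[{}]}{}}A=>{{[{}]}{}}[S]=>{{[{}]}{}}[A]=>{{[{}]}{}}[[]]

S => {S}S   [S ::= { S } S]
{S}S => {{S}S}S   [S ::= { S } S]
{{S}S}S => {{A}S}S   [S ::= A]
{{A}S}S => {{[S]}S}S   [A ::= [ S ]]
{{[S]}S}S => {{[{}]}S}S   [S ::= { }]
{{[{}]}S}S => {{[{}]}{}}S   [S ::= { }]
{{[{}]}{}}S => {{[{}]}{}}A   [S ::= A]
{{[{}]}{}}A => {{[{}]}{}}[S]   [A ::= [ S ]]
{{[{}]}{}}[S] => {{[{}]}{}}[A]   [S ::= A]
{{[{}]}{}}[A] => {{[{}]}{}}[[]]   [A ::= [ ]]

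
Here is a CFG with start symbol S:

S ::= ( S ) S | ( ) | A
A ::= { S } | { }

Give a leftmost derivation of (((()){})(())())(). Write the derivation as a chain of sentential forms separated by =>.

S => (S)S   [S ::= ( S ) S]
(S)S => ((S)S)S   [S ::= ( S ) S]
((S)S)S => (((S)S)S)S   [S ::= ( S ) S]
(((S)S)S)S => (((())S)S)S   [S ::= ( )]
(((())S)S)S => (((())A)S)S   [S ::= A]
(((())A)S)S => (((()){})S)S   [A ::= { }]
(((()){})S)S => (((()){})(S)S)S   [S ::= ( S ) S]
(((()){})(S)S)S => (((()){})(())S)S   [S ::= ( )]
(((()){})(())S)S => (((()){})(())())S   [S ::= ( )]
(((()){})(())())S => (((()){})(())())()   [S ::= ( )]

S => (S)S => ((S)S)S => (((S)S)S)S => (((())S)S)S => (((())A)S)S => (((()){})S)S => (((()){})(S)S)S => (((()){})(())S)S => (((()){})(())())S => (((()){})(())())()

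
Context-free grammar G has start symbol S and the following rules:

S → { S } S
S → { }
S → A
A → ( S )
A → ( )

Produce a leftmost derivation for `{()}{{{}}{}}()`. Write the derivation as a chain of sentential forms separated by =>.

S => {S}S   [S → { S } S]
{S}S => {A}S   [S → A]
{A}S => {()}S   [A → ( )]
{()}S => {()}{S}S   [S → { S } S]
{()}{S}S => {()}{{S}S}S   [S → { S } S]
{()}{{S}S}S => {()}{{{}}S}S   [S → { }]
{()}{{{}}S}S => {()}{{{}}{}}S   [S → { }]
{()}{{{}}{}}S => {()}{{{}}{}}A   [S → A]
{()}{{{}}{}}A => {()}{{{}}{}}()   [A → ( )]

S=>{S}S=>{A}S=>{()}S=>{()}{S}S=>{()}{{S}S}S=>{()}{{{}}S}S=>{()}{{{}}{}}S=>{()}{{{}}{}}A=>{()}{{{}}{}}()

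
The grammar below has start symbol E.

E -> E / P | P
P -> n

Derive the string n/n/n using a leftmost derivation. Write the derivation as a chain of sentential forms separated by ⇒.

E⇒E/P⇒E/P/P⇒P/P/P⇒n/P/P⇒n/n/P⇒n/n/n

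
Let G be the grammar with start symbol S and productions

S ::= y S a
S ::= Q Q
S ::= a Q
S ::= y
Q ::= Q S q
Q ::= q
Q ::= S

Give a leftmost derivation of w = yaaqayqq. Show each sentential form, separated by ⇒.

S ⇒ QQ ⇒ QSqQ ⇒ SSqQ ⇒ ySaSqQ ⇒ yaQaSqQ ⇒ yaSaSqQ ⇒ yaaQaSqQ ⇒ yaaqaSqQ ⇒ yaaqayqQ ⇒ yaaqayqq

S ⇒ QQ   [S ::= Q Q]
QQ ⇒ QSqQ   [Q ::= Q S q]
QSqQ ⇒ SSqQ   [Q ::= S]
SSqQ ⇒ ySaSqQ   [S ::= y S a]
ySaSqQ ⇒ yaQaSqQ   [S ::= a Q]
yaQaSqQ ⇒ yaSaSqQ   [Q ::= S]
yaSaSqQ ⇒ yaaQaSqQ   [S ::= a Q]
yaaQaSqQ ⇒ yaaqaSqQ   [Q ::= q]
yaaqaSqQ ⇒ yaaqayqQ   [S ::= y]
yaaqayqQ ⇒ yaaqayqq   [Q ::= q]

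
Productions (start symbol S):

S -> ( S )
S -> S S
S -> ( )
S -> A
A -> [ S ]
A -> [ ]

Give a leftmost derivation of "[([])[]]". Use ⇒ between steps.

S ⇒ A ⇒ [S] ⇒ [SS] ⇒ [(S)S] ⇒ [(A)S] ⇒ [([])S] ⇒ [([])A] ⇒ [([])[]]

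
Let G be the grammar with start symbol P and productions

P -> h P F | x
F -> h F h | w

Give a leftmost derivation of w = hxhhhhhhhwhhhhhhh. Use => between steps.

P=>hPF=>hxF=>hxhFh=>hxhhFhh=>hxhhhFhhh=>hxhhhhFhhhh=>hxhhhhhFhhhhh=>hxhhhhhhFhhhhhh=>hxhhhhhhhFhhhhhhh=>hxhhhhhhhwhhhhhhh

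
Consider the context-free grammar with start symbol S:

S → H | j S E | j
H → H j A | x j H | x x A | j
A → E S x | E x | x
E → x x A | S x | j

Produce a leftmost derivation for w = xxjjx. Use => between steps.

S => H => xxA => xxESx => xxjSx => xxjHx => xxjjx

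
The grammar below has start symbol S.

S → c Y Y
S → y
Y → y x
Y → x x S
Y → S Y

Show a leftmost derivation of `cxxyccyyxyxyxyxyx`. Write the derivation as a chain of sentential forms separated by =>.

S => cYY => cxxSY => cxxyY => cxxySY => cxxycYYY => cxxycSYYY => cxxyccYYYYY => cxxyccSYYYYY => cxxyccyYYYYY => cxxyccyyxYYYY => cxxyccyyxyxYYY => cxxyccyyxyxyxYY => cxxyccyyxyxyxyxY => cxxyccyyxyxyxyxyx

S => cYY   [S → c Y Y]
cYY => cxxSY   [Y → x x S]
cxxSY => cxxyY   [S → y]
cxxyY => cxxySY   [Y → S Y]
cxxySY => cxxycYYY   [S → c Y Y]
cxxycYYY => cxxycSYYY   [Y → S Y]
cxxycSYYY => cxxyccYYYYY   [S → c Y Y]
cxxyccYYYYY => cxxyccSYYYYY   [Y → S Y]
cxxyccSYYYYY => cxxyccyYYYYY   [S → y]
cxxyccyYYYYY => cxxyccyyxYYYY   [Y → y x]
cxxyccyyxYYYY => cxxyccyyxyxYYY   [Y → y x]
cxxyccyyxyxYYY => cxxyccyyxyxyxYY   [Y → y x]
cxxyccyyxyxyxYY => cxxyccyyxyxyxyxY   [Y → y x]
cxxyccyyxyxyxyxY => cxxyccyyxyxyxyxyx   [Y → y x]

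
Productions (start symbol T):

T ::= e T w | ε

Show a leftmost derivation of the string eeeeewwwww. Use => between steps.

T=>eTw=>eeTww=>eeeTwww=>eeeeTwwww=>eeeeeTwwwww=>eeeeewwwww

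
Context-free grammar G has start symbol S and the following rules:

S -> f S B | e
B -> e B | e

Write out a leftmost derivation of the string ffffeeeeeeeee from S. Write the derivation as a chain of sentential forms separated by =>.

S => fSB   [S -> f S B]
fSB => ffSBB   [S -> f S B]
ffSBB => fffSBBB   [S -> f S B]
fffSBBB => ffffSBBBB   [S -> f S B]
ffffSBBBB => ffffeBBBB   [S -> e]
ffffeBBBB => ffffeeBBBB   [B -> e B]
ffffeeBBBB => ffffeeeBBBB   [B -> e B]
ffffeeeBBBB => ffffeeeeBBB   [B -> e]
ffffeeeeBBB => ffffeeeeeBBB   [B -> e B]
ffffeeeeeBBB => ffffeeeeeeBBB   [B -> e B]
ffffeeeeeeBBB => ffffeeeeeeeBB   [B -> e]
ffffeeeeeeeBB => ffffeeeeeeeeB   [B -> e]
ffffeeeeeeeeB => ffffeeeeeeeee   [B -> e]

S => fSB => ffSBB => fffSBBB => ffffSBBBB => ffffeBBBB => ffffeeBBBB => ffffeeeBBBB => ffffeeeeBBB => ffffeeeeeBBB => ffffeeeeeeBBB => ffffeeeeeeeBB => ffffeeeeeeeeB => ffffeeeeeeeee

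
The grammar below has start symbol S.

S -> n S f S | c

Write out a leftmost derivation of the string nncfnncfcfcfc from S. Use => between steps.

S => nSfS   [S -> n S f S]
nSfS => nnSfSfS   [S -> n S f S]
nnSfSfS => nncfSfS   [S -> c]
nncfSfS => nncfnSfSfS   [S -> n S f S]
nncfnSfSfS => nncfnnSfSfSfS   [S -> n S f S]
nncfnnSfSfSfS => nncfnncfSfSfS   [S -> c]
nncfnncfSfSfS => nncfnncfcfSfS   [S -> c]
nncfnncfcfSfS => nncfnncfcfcfS   [S -> c]
nncfnncfcfcfS => nncfnncfcfcfc   [S -> c]

S => nSfS => nnSfSfS => nncfSfS => nncfnSfSfS => nncfnnSfSfSfS => nncfnncfSfSfS => nncfnncfcfSfS => nncfnncfcfcfS => nncfnncfcfcfc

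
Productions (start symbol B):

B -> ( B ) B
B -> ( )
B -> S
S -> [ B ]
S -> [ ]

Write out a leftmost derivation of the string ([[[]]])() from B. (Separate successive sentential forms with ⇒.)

B⇒(B)B⇒(S)B⇒([B])B⇒([S])B⇒([[B]])B⇒([[S]])B⇒([[[]]])B⇒([[[]]])()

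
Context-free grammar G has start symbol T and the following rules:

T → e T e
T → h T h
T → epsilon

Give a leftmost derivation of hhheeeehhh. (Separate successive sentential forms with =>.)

T => hTh => hhThh => hhhThhh => hhheTehhh => hhheeTeehhh => hhheeeehhh

T => hTh   [T → h T h]
hTh => hhThh   [T → h T h]
hhThh => hhhThhh   [T → h T h]
hhhThhh => hhheTehhh   [T → e T e]
hhheTehhh => hhheeTeehhh   [T → e T e]
hhheeTeehhh => hhheeeehhh   [T → epsilon]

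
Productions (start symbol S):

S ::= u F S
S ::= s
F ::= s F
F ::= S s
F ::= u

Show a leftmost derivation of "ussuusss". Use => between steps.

S=>uFS=>usFS=>ussFS=>ussuS=>ussuuFS=>ussuuSsS=>ussuussS=>ussuusss

S => uFS   [S ::= u F S]
uFS => usFS   [F ::= s F]
usFS => ussFS   [F ::= s F]
ussFS => ussuS   [F ::= u]
ussuS => ussuuFS   [S ::= u F S]
ussuuFS => ussuuSsS   [F ::= S s]
ussuuSsS => ussuussS   [S ::= s]
ussuussS => ussuusss   [S ::= s]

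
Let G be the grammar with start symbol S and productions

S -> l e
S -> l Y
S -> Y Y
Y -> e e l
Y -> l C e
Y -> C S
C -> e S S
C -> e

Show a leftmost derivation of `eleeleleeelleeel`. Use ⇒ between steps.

S⇒YY⇒CSY⇒eSSSY⇒elYSSY⇒eleelSSY⇒eleelYYSY⇒eleelCSYSY⇒eleeleSYSY⇒eleeleleYSY⇒eleeleleeelSY⇒eleeleleeelleY⇒eleeleleeelleeel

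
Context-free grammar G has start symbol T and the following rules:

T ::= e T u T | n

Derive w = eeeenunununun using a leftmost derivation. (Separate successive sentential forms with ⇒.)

T ⇒ eTuT   [T ::= e T u T]
eTuT ⇒ eeTuTuT   [T ::= e T u T]
eeTuTuT ⇒ eeeTuTuTuT   [T ::= e T u T]
eeeTuTuTuT ⇒ eeeeTuTuTuTuT   [T ::= e T u T]
eeeeTuTuTuTuT ⇒ eeeenuTuTuTuT   [T ::= n]
eeeenuTuTuTuT ⇒ eeeenunuTuTuT   [T ::= n]
eeeenunuTuTuT ⇒ eeeenununuTuT   [T ::= n]
eeeenununuTuT ⇒ eeeenunununuT   [T ::= n]
eeeenunununuT ⇒ eeeenunununun   [T ::= n]

T⇒eTuT⇒eeTuTuT⇒eeeTuTuTuT⇒eeeeTuTuTuTuT⇒eeeenuTuTuTuT⇒eeeenunuTuTuT⇒eeeenununuTuT⇒eeeenunununuT⇒eeeenunununun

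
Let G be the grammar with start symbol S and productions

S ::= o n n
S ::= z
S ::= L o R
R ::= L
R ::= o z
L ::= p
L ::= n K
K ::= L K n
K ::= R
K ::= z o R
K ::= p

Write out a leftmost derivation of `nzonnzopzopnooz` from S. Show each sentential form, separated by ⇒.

S ⇒ LoR ⇒ nKoR ⇒ nzoRoR ⇒ nzoLoR ⇒ nzonKoR ⇒ nzonLKnoR ⇒ nzonnKKnoR ⇒ nzonnzoRKnoR ⇒ nzonnzoLKnoR ⇒ nzonnzopKnoR ⇒ nzonnzopzoRnoR ⇒ nzonnzopzoLnoR ⇒ nzonnzopzopnoR ⇒ nzonnzopzopnooz

S ⇒ LoR   [S ::= L o R]
LoR ⇒ nKoR   [L ::= n K]
nKoR ⇒ nzoRoR   [K ::= z o R]
nzoRoR ⇒ nzoLoR   [R ::= L]
nzoLoR ⇒ nzonKoR   [L ::= n K]
nzonKoR ⇒ nzonLKnoR   [K ::= L K n]
nzonLKnoR ⇒ nzonnKKnoR   [L ::= n K]
nzonnKKnoR ⇒ nzonnzoRKnoR   [K ::= z o R]
nzonnzoRKnoR ⇒ nzonnzoLKnoR   [R ::= L]
nzonnzoLKnoR ⇒ nzonnzopKnoR   [L ::= p]
nzonnzopKnoR ⇒ nzonnzopzoRnoR   [K ::= z o R]
nzonnzopzoRnoR ⇒ nzonnzopzoLnoR   [R ::= L]
nzonnzopzoLnoR ⇒ nzonnzopzopnoR   [L ::= p]
nzonnzopzopnoR ⇒ nzonnzopzopnooz   [R ::= o z]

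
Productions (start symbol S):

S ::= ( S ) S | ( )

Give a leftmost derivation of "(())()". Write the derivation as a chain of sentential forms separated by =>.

S => (S)S => (())S => (())()

S => (S)S   [S ::= ( S ) S]
(S)S => (())S   [S ::= ( )]
(())S => (())()   [S ::= ( )]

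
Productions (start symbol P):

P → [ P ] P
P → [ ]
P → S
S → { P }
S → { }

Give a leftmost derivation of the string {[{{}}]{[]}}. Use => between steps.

P => S => {P} => {[P]P} => {[S]P} => {[{P}]P} => {[{S}]P} => {[{{}}]P} => {[{{}}]S} => {[{{}}]{P}} => {[{{}}]{[]}}

P => S   [P → S]
S => {P}   [S → { P }]
{P} => {[P]P}   [P → [ P ] P]
{[P]P} => {[S]P}   [P → S]
{[S]P} => {[{P}]P}   [S → { P }]
{[{P}]P} => {[{S}]P}   [P → S]
{[{S}]P} => {[{{}}]P}   [S → { }]
{[{{}}]P} => {[{{}}]S}   [P → S]
{[{{}}]S} => {[{{}}]{P}}   [S → { P }]
{[{{}}]{P}} => {[{{}}]{[]}}   [P → [ ]]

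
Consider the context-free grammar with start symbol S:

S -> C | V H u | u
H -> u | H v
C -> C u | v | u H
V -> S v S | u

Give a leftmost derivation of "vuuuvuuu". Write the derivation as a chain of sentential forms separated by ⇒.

S ⇒ VHu ⇒ SvSHu ⇒ CvSHu ⇒ CuvSHu ⇒ CuuvSHu ⇒ CuuuvSHu ⇒ vuuuvSHu ⇒ vuuuvuHu ⇒ vuuuvuuu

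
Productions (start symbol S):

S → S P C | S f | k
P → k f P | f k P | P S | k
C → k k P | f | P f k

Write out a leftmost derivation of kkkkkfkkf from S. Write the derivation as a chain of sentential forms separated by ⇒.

S ⇒ SPC   [S → S P C]
SPC ⇒ SPCPC   [S → S P C]
SPCPC ⇒ kPCPC   [S → k]
kPCPC ⇒ kkCPC   [P → k]
kkCPC ⇒ kkkkPPC   [C → k k P]
kkkkPPC ⇒ kkkkkPC   [P → k]
kkkkkPC ⇒ kkkkkfkPC   [P → f k P]
kkkkkfkPC ⇒ kkkkkfkkC   [P → k]
kkkkkfkkC ⇒ kkkkkfkkf   [C → f]

S ⇒ SPC ⇒ SPCPC ⇒ kPCPC ⇒ kkCPC ⇒ kkkkPPC ⇒ kkkkkPC ⇒ kkkkkfkPC ⇒ kkkkkfkkC ⇒ kkkkkfkkf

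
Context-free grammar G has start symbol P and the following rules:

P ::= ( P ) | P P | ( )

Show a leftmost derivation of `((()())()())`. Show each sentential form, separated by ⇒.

P⇒(P)⇒(PP)⇒(PPP)⇒((P)PP)⇒((PP)PP)⇒((()P)PP)⇒((()())PP)⇒((()())()P)⇒((()())()())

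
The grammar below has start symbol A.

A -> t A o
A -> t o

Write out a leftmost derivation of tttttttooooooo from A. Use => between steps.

A=>tAo=>ttAoo=>tttAooo=>ttttAoooo=>tttttAooooo=>ttttttAoooooo=>tttttttooooooo

A => tAo   [A -> t A o]
tAo => ttAoo   [A -> t A o]
ttAoo => tttAooo   [A -> t A o]
tttAooo => ttttAoooo   [A -> t A o]
ttttAoooo => tttttAooooo   [A -> t A o]
tttttAooooo => ttttttAoooooo   [A -> t A o]
ttttttAoooooo => tttttttooooooo   [A -> t o]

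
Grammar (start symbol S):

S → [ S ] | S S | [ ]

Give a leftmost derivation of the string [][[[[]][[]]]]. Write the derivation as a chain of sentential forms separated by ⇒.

S ⇒ SS ⇒ []S ⇒ [][S] ⇒ [][[S]] ⇒ [][[SS]] ⇒ [][[[S]S]] ⇒ [][[[[]]S]] ⇒ [][[[[]][S]]] ⇒ [][[[[]][[]]]]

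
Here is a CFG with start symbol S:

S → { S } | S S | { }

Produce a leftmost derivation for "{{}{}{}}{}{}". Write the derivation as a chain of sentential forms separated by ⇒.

S ⇒ SS ⇒ SSS ⇒ {S}SS ⇒ {SS}SS ⇒ {SSS}SS ⇒ {{}SS}SS ⇒ {{}{}S}SS ⇒ {{}{}{}}SS ⇒ {{}{}{}}{}S ⇒ {{}{}{}}{}{}

S ⇒ SS   [S → S S]
SS ⇒ SSS   [S → S S]
SSS ⇒ {S}SS   [S → { S }]
{S}SS ⇒ {SS}SS   [S → S S]
{SS}SS ⇒ {SSS}SS   [S → S S]
{SSS}SS ⇒ {{}SS}SS   [S → { }]
{{}SS}SS ⇒ {{}{}S}SS   [S → { }]
{{}{}S}SS ⇒ {{}{}{}}SS   [S → { }]
{{}{}{}}SS ⇒ {{}{}{}}{}S   [S → { }]
{{}{}{}}{}S ⇒ {{}{}{}}{}{}   [S → { }]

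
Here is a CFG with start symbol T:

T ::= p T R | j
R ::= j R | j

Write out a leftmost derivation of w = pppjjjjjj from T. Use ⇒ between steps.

T⇒pTR⇒ppTRR⇒pppTRRR⇒pppjRRR⇒pppjjRRR⇒pppjjjRR⇒pppjjjjRR⇒pppjjjjjR⇒pppjjjjjj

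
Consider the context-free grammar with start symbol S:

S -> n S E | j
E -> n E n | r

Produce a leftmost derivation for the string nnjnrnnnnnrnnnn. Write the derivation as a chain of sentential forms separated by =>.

S=>nSE=>nnSEE=>nnjEE=>nnjnEnE=>nnjnrnE=>nnjnrnnEn=>nnjnrnnnEnn=>nnjnrnnnnEnnn=>nnjnrnnnnnEnnnn=>nnjnrnnnnnrnnnn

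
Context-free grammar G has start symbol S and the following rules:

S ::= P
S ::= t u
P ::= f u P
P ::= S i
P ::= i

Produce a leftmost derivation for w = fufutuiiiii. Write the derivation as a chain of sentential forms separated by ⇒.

S ⇒ P   [S ::= P]
P ⇒ Si   [P ::= S i]
Si ⇒ Pi   [S ::= P]
Pi ⇒ Sii   [P ::= S i]
Sii ⇒ Pii   [S ::= P]
Pii ⇒ fuPii   [P ::= f u P]
fuPii ⇒ fuSiii   [P ::= S i]
fuSiii ⇒ fuPiii   [S ::= P]
fuPiii ⇒ fufuPiii   [P ::= f u P]
fufuPiii ⇒ fufuSiiii   [P ::= S i]
fufuSiiii ⇒ fufuPiiii   [S ::= P]
fufuPiiii ⇒ fufuSiiiii   [P ::= S i]
fufuSiiiii ⇒ fufutuiiiii   [S ::= t u]

S ⇒ P ⇒ Si ⇒ Pi ⇒ Sii ⇒ Pii ⇒ fuPii ⇒ fuSiii ⇒ fuPiii ⇒ fufuPiii ⇒ fufuSiiii ⇒ fufuPiiii ⇒ fufuSiiiii ⇒ fufutuiiiii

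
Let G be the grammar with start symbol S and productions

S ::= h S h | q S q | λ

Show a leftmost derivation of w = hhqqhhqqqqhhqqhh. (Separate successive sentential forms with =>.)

S => hSh   [S ::= h S h]
hSh => hhShh   [S ::= h S h]
hhShh => hhqSqhh   [S ::= q S q]
hhqSqhh => hhqqSqqhh   [S ::= q S q]
hhqqSqqhh => hhqqhShqqhh   [S ::= h S h]
hhqqhShqqhh => hhqqhhShhqqhh   [S ::= h S h]
hhqqhhShhqqhh => hhqqhhqSqhhqqhh   [S ::= q S q]
hhqqhhqSqhhqqhh => hhqqhhqqSqqhhqqhh   [S ::= q S q]
hhqqhhqqSqqhhqqhh => hhqqhhqqqqhhqqhh   [S ::= λ]

S => hSh => hhShh => hhqSqhh => hhqqSqqhh => hhqqhShqqhh => hhqqhhShhqqhh => hhqqhhqSqhhqqhh => hhqqhhqqSqqhhqqhh => hhqqhhqqqqhhqqhh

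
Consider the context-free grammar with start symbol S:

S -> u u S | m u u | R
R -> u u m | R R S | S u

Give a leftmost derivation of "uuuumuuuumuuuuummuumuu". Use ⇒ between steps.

S⇒R⇒RRS⇒SuRS⇒RuRS⇒SuuRS⇒uuSuuRS⇒uuuuSuuRS⇒uuuumuuuuRS⇒uuuumuuuuRRSS⇒uuuumuuuuSuRSS⇒uuuumuuuumuuuRSS⇒uuuumuuuumuuuuumSS⇒uuuumuuuumuuuuummuuS⇒uuuumuuuumuuuuummuumuu

S ⇒ R   [S -> R]
R ⇒ RRS   [R -> R R S]
RRS ⇒ SuRS   [R -> S u]
SuRS ⇒ RuRS   [S -> R]
RuRS ⇒ SuuRS   [R -> S u]
SuuRS ⇒ uuSuuRS   [S -> u u S]
uuSuuRS ⇒ uuuuSuuRS   [S -> u u S]
uuuuSuuRS ⇒ uuuumuuuuRS   [S -> m u u]
uuuumuuuuRS ⇒ uuuumuuuuRRSS   [R -> R R S]
uuuumuuuuRRSS ⇒ uuuumuuuuSuRSS   [R -> S u]
uuuumuuuuSuRSS ⇒ uuuumuuuumuuuRSS   [S -> m u u]
uuuumuuuumuuuRSS ⇒ uuuumuuuumuuuuumSS   [R -> u u m]
uuuumuuuumuuuuumSS ⇒ uuuumuuuumuuuuummuuS   [S -> m u u]
uuuumuuuumuuuuummuuS ⇒ uuuumuuuumuuuuummuumuu   [S -> m u u]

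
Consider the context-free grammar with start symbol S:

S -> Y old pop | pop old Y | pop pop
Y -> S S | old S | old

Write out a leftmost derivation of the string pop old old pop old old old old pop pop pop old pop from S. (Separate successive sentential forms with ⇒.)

S ⇒ pop old Y   [S -> pop old Y]
pop old Y ⇒ pop old old S   [Y -> old S]
pop old old S ⇒ pop old old Y old pop   [S -> Y old pop]
pop old old Y old pop ⇒ pop old old S S old pop   [Y -> S S]
pop old old S S old pop ⇒ pop old old pop old Y S old pop   [S -> pop old Y]
pop old old pop old Y S old pop ⇒ pop old old pop old old S S old pop   [Y -> old S]
pop old old pop old old S S old pop ⇒ pop old old pop old old Y old pop S old pop   [S -> Y old pop]
pop old old pop old old Y old pop S old pop ⇒ pop old old pop old old old old pop S old pop   [Y -> old]
pop old old pop old old old old pop S old pop ⇒ pop old old pop old old old old pop pop pop old pop   [S -> pop pop]

S ⇒ pop old Y ⇒ pop old old S ⇒ pop old old Y old pop ⇒ pop old old S S old pop ⇒ pop old old pop old Y S old pop ⇒ pop old old pop old old S S old pop ⇒ pop old old pop old old Y old pop S old pop ⇒ pop old old pop old old old old pop S old pop ⇒ pop old old pop old old old old pop pop pop old pop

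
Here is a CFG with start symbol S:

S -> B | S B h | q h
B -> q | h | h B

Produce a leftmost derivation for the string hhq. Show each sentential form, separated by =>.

S => B => hB => hhB => hhq

S => B   [S -> B]
B => hB   [B -> h B]
hB => hhB   [B -> h B]
hhB => hhq   [B -> q]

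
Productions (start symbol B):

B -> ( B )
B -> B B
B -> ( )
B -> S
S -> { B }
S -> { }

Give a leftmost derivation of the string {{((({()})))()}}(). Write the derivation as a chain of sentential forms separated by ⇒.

B ⇒ BB ⇒ SB ⇒ {B}B ⇒ {S}B ⇒ {{B}}B ⇒ {{BB}}B ⇒ {{(B)B}}B ⇒ {{((B))B}}B ⇒ {{(((B)))B}}B ⇒ {{(((S)))B}}B ⇒ {{((({B})))B}}B ⇒ {{((({()})))B}}B ⇒ {{((({()})))()}}B ⇒ {{((({()})))()}}()

B ⇒ BB   [B -> B B]
BB ⇒ SB   [B -> S]
SB ⇒ {B}B   [S -> { B }]
{B}B ⇒ {S}B   [B -> S]
{S}B ⇒ {{B}}B   [S -> { B }]
{{B}}B ⇒ {{BB}}B   [B -> B B]
{{BB}}B ⇒ {{(B)B}}B   [B -> ( B )]
{{(B)B}}B ⇒ {{((B))B}}B   [B -> ( B )]
{{((B))B}}B ⇒ {{(((B)))B}}B   [B -> ( B )]
{{(((B)))B}}B ⇒ {{(((S)))B}}B   [B -> S]
{{(((S)))B}}B ⇒ {{((({B})))B}}B   [S -> { B }]
{{((({B})))B}}B ⇒ {{((({()})))B}}B   [B -> ( )]
{{((({()})))B}}B ⇒ {{((({()})))()}}B   [B -> ( )]
{{((({()})))()}}B ⇒ {{((({()})))()}}()   [B -> ( )]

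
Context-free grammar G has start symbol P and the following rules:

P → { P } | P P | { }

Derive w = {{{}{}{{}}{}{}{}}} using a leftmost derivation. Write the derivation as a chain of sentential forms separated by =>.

P=>{P}=>{{P}}=>{{PP}}=>{{PPP}}=>{{PPPP}}=>{{{}PPP}}=>{{{}{}PP}}=>{{{}{}PPP}}=>{{{}{}PPPP}}=>{{{}{}{P}PPP}}=>{{{}{}{{}}PPP}}=>{{{}{}{{}}{}PP}}=>{{{}{}{{}}{}{}P}}=>{{{}{}{{}}{}{}{}}}

P => {P}   [P → { P }]
{P} => {{P}}   [P → { P }]
{{P}} => {{PP}}   [P → P P]
{{PP}} => {{PPP}}   [P → P P]
{{PPP}} => {{PPPP}}   [P → P P]
{{PPPP}} => {{{}PPP}}   [P → { }]
{{{}PPP}} => {{{}{}PP}}   [P → { }]
{{{}{}PP}} => {{{}{}PPP}}   [P → P P]
{{{}{}PPP}} => {{{}{}PPPP}}   [P → P P]
{{{}{}PPPP}} => {{{}{}{P}PPP}}   [P → { P }]
{{{}{}{P}PPP}} => {{{}{}{{}}PPP}}   [P → { }]
{{{}{}{{}}PPP}} => {{{}{}{{}}{}PP}}   [P → { }]
{{{}{}{{}}{}PP}} => {{{}{}{{}}{}{}P}}   [P → { }]
{{{}{}{{}}{}{}P}} => {{{}{}{{}}{}{}{}}}   [P → { }]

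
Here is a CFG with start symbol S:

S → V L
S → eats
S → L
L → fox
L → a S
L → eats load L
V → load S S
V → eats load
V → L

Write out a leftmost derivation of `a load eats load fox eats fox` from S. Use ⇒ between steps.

S ⇒ L ⇒ a S ⇒ a V L ⇒ a load S S L ⇒ a load V L S L ⇒ a load eats load L S L ⇒ a load eats load fox S L ⇒ a load eats load fox eats L ⇒ a load eats load fox eats fox

S ⇒ L   [S → L]
L ⇒ a S   [L → a S]
a S ⇒ a V L   [S → V L]
a V L ⇒ a load S S L   [V → load S S]
a load S S L ⇒ a load V L S L   [S → V L]
a load V L S L ⇒ a load eats load L S L   [V → eats load]
a load eats load L S L ⇒ a load eats load fox S L   [L → fox]
a load eats load fox S L ⇒ a load eats load fox eats L   [S → eats]
a load eats load fox eats L ⇒ a load eats load fox eats fox   [L → fox]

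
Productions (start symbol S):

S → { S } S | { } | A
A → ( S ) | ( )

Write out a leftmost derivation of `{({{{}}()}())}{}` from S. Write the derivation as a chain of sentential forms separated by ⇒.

S ⇒ {S}S   [S → { S } S]
{S}S ⇒ {A}S   [S → A]
{A}S ⇒ {(S)}S   [A → ( S )]
{(S)}S ⇒ {({S}S)}S   [S → { S } S]
{({S}S)}S ⇒ {({{S}S}S)}S   [S → { S } S]
{({{S}S}S)}S ⇒ {({{{}}S}S)}S   [S → { }]
{({{{}}S}S)}S ⇒ {({{{}}A}S)}S   [S → A]
{({{{}}A}S)}S ⇒ {({{{}}()}S)}S   [A → ( )]
{({{{}}()}S)}S ⇒ {({{{}}()}A)}S   [S → A]
{({{{}}()}A)}S ⇒ {({{{}}()}())}S   [A → ( )]
{({{{}}()}())}S ⇒ {({{{}}()}())}{}   [S → { }]

S ⇒ {S}S ⇒ {A}S ⇒ {(S)}S ⇒ {({S}S)}S ⇒ {({{S}S}S)}S ⇒ {({{{}}S}S)}S ⇒ {({{{}}A}S)}S ⇒ {({{{}}()}S)}S ⇒ {({{{}}()}A)}S ⇒ {({{{}}()}())}S ⇒ {({{{}}()}())}{}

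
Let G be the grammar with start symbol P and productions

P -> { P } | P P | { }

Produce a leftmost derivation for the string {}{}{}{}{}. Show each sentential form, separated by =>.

P => PP   [P -> P P]
PP => PPP   [P -> P P]
PPP => {}PP   [P -> { }]
{}PP => {}PPP   [P -> P P]
{}PPP => {}{}PP   [P -> { }]
{}{}PP => {}{}{}P   [P -> { }]
{}{}{}P => {}{}{}PP   [P -> P P]
{}{}{}PP => {}{}{}{}P   [P -> { }]
{}{}{}{}P => {}{}{}{}{}   [P -> { }]

P => PP => PPP => {}PP => {}PPP => {}{}PP => {}{}{}P => {}{}{}PP => {}{}{}{}P => {}{}{}{}{}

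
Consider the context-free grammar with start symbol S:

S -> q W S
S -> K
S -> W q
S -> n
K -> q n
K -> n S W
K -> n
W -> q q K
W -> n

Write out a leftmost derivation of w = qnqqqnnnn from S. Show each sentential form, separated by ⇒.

S ⇒ qWS   [S -> q W S]
qWS ⇒ qnS   [W -> n]
qnS ⇒ qnqWS   [S -> q W S]
qnqWS ⇒ qnqqqKS   [W -> q q K]
qnqqqKS ⇒ qnqqqnSWS   [K -> n S W]
qnqqqnSWS ⇒ qnqqqnKWS   [S -> K]
qnqqqnKWS ⇒ qnqqqnnWS   [K -> n]
qnqqqnnWS ⇒ qnqqqnnnS   [W -> n]
qnqqqnnnS ⇒ qnqqqnnnn   [S -> n]

S ⇒ qWS ⇒ qnS ⇒ qnqWS ⇒ qnqqqKS ⇒ qnqqqnSWS ⇒ qnqqqnKWS ⇒ qnqqqnnWS ⇒ qnqqqnnnS ⇒ qnqqqnnnn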